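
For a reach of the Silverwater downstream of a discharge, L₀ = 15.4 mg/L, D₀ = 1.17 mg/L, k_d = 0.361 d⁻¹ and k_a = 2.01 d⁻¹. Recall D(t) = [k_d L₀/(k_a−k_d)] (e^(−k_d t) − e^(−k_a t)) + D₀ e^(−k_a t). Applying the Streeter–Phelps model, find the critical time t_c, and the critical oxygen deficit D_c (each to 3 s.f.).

t_c ≈ 0.783 d; D_c ≈ 2.09 mg/L

t_c = [1/(k_a−k_d)] ln[(k_a/k_d)(1 − D₀(k_a−k_d)/(k_d L₀))]
= [1/(2.01−0.361)] ln[(2.01/0.361)(1 − 1.17×1.649/(0.361×15.4))]
= (1/1.649) ln[5.568 × 0.6530] = 0.6064 × ln(3.636) = 0.6064 × 1.291 = 0.7828 d.
L(t_c) = L₀ e^(−k_d t_c) = 15.4 × 0.7538 = 11.61 mg/L, and at the critical point k_a D_c = k_d L, so D_c = (0.361/2.01) × 11.61 = 2.085 mg/L.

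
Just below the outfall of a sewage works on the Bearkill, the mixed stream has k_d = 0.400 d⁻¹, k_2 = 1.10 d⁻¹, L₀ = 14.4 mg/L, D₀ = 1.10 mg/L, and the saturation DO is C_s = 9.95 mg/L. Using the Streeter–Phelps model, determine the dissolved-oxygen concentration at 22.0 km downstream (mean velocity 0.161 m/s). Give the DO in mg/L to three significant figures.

Travel time t = x/v = 22.0 km / (0.161 m/s) = 22000 m / 0.161 m/s = 136600 s = 1.582 d.
k_d L₀/(k_2−k_d) = 0.400×14.4/(1.10−0.400) = 5.760/0.7000 = 8.229 mg/L.
e^(−k_d t) = e^(−0.400×1.582) = 0.5312; e^(−k_2 t) = e^(−1.10×1.582) = 0.1756.
D = 8.229 × (0.5312 − 0.1756) + 1.10 × 0.1756 = 2.926 + 0.1931 = 3.119 mg/L.
DO = C_s − D = 9.95 − 3.119 = 6.831 mg/L.

DO ≈ 6.83 mg/L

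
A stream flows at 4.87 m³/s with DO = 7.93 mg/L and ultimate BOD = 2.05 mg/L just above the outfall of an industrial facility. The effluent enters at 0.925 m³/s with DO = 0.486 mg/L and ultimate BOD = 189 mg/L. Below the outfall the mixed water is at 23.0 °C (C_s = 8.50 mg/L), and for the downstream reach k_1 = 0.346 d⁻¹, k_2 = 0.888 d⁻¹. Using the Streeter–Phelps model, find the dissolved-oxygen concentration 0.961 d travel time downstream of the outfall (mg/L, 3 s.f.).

DO ≈ 1.82 mg/L

Mixed DO = (4.87×7.93 + 0.925×0.486)/(4.87+0.925) = 39.07/5.795 = 6.742 mg/L.
Mixed L₀ = (4.87×2.05 + 0.925×189)/(5.795) = 184.8/5.795 = 31.89 mg/L.
Initial deficit D₀ = C_s − DO₀ = 8.50 − 6.742 = 1.758 mg/L.
D(0.961) = [0.346×31.89/(0.888−0.346)](e^(−0.346×0.961) − e^(−0.888×0.961)) + 1.758 e^(−0.888×0.961)
= 20.36 × (0.7171 − 0.4260) + 1.758 × 0.4260 = 6.676 mg/L.
DO = 8.50 − 6.676 = 1.824 mg/L.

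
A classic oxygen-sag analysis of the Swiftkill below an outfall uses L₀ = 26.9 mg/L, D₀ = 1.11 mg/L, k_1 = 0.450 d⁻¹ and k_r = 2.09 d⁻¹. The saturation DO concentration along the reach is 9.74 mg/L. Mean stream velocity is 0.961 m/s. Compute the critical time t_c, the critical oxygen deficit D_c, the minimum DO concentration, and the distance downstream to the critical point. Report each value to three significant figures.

t_c ≈ 0.837 d; D_c ≈ 3.97 mg/L; min DO ≈ 5.77 mg/L; x_c ≈ 69.5 km

At the critical point dD/dt = 0, so k_1 L₀ e^(−k_1 t) = k_r D. Substituting D(t) from the Streeter–Phelps equation and solving for t gives
t_c = ln[(k_r/k_1)(1 − D₀(k_r−k_1)/(k_1 L₀))] / (k_r−k_1).
Here k_r−k_1 = 1.640 d⁻¹ and 1 − D₀(k_r−k_1)/(k_1 L₀) = 1 − 1.11×1.640/(0.450×26.9) = 0.8496, so
t_c = ln(4.644 × 0.8496) / 1.640 = 1.373 / 1.640 = 0.8370 d.
D_c = (k_1/k_r) L₀ e^(−k_1 t_c) = (0.450/2.09) × 26.9 × e^(−0.450×0.8370) = 0.2153 × 26.9 × 0.6862 = 3.974 mg/L.
Minimum DO = C_s − D_c = 9.74 − 3.974 = 5.766 mg/L.
x_c = v t_c = 0.961 m/s × 0.8370 d × 86400 s/d = 69500 m ≈ 69.5 km.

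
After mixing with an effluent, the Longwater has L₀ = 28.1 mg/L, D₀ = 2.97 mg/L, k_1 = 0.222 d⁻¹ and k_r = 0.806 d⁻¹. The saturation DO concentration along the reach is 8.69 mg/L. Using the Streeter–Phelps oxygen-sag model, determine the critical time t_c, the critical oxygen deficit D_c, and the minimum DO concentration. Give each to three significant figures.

With k_r/k_1 = 3.631 and 1 − D₀(k_r−k_1)/(k_1 L₀) = 0.7220,
t_c = ln(3.631 × 0.7220) / (0.806 − 0.222) = ln(2.621) / 0.5840 = 0.9636/0.5840 = 1.650 d.
L(t_c) = L₀ e^(−k_1 t_c) = 28.1 × 0.6933 = 19.48 mg/L, and at the critical point k_r D_c = k_1 L, so D_c = (0.222/0.806) × 19.48 = 5.366 mg/L.
Minimum DO = C_s − D_c = 8.69 − 5.366 = 3.324 mg/L.

t_c ≈ 1.65 d; D_c ≈ 5.37 mg/L; min DO ≈ 3.32 mg/L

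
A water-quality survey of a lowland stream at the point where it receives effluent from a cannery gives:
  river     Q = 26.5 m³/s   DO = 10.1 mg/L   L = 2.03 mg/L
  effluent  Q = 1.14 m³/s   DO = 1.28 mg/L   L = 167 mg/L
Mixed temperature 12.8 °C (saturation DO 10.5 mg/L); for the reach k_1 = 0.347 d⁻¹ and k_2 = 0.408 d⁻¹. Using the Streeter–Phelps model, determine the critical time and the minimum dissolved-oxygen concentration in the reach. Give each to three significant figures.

Mixed DO = (26.5×10.1 + 1.14×1.28)/(26.5+1.14) = 269.1/27.64 = 9.736 mg/L.
Mixed L₀ = (26.5×2.03 + 1.14×167)/(27.64) = 244.2/27.64 = 8.834 mg/L.
Initial deficit D₀ = C_s − DO₀ = 10.5 − 9.736 = 0.7638 mg/L.
t_c = (1/0.06100) ln[(0.408/0.347)(1 − 0.7638×0.06100/(0.347×8.834))] = 16.39 × ln(1.158) = 2.404 d.
D_c = (0.347/0.408) × 8.834 × e^(−0.347×2.404) = 0.8505 × 8.834 × 0.4343 = 3.263 mg/L.
Minimum DO = 10.5 − 3.263 = 7.237 mg/L.

t_c ≈ 2.40 d; minimum DO ≈ 7.24 mg/L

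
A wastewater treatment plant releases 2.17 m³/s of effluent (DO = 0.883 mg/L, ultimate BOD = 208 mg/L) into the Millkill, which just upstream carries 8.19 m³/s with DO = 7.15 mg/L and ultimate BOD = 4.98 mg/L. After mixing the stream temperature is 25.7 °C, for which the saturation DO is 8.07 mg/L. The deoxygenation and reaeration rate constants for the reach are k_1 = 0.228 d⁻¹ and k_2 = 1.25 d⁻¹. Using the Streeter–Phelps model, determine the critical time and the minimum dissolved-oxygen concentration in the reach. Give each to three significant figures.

t_c ≈ 1.43 d; minimum DO ≈ 1.82 mg/L

Mixed DO = (8.19×7.15 + 2.17×0.883)/(8.19+2.17) = 60.47/10.36 = 5.837 mg/L.
Mixed L₀ = (8.19×4.98 + 2.17×208)/(10.36) = 492.1/10.36 = 47.50 mg/L.
Initial deficit D₀ = C_s − DO₀ = 8.07 − 5.837 = 2.233 mg/L.
t_c = (1/1.022) ln[(1.25/0.228)(1 − 2.233×1.022/(0.228×47.50))] = 0.9785 × ln(4.327) = 1.433 d.
D_c = (0.228/1.25) × 47.50 × e^(−0.228×1.433) = 0.1824 × 47.50 × 0.7212 = 6.249 mg/L.
Minimum DO = 8.07 − 6.249 = 1.821 mg/L.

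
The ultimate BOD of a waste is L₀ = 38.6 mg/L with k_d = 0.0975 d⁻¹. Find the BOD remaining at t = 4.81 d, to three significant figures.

L ≈ 24.1 mg/L

L_t = L₀ e^(−k_d t) = 38.6 × e^(−0.0975×4.81) = 38.6 × 0.6256 = 24.15 mg/L.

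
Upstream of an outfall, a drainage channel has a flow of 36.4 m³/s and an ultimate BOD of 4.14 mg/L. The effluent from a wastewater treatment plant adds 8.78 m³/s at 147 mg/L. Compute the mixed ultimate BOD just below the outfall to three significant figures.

Flow-weighted mixing: C = (Q_r C_r + Q_w C_w)/(Q_r + Q_w)
= (36.4×4.14 + 8.78×147)/(36.4 + 8.78) = 1441/45.18 = 31.90 mg/L.

31.9 mg/L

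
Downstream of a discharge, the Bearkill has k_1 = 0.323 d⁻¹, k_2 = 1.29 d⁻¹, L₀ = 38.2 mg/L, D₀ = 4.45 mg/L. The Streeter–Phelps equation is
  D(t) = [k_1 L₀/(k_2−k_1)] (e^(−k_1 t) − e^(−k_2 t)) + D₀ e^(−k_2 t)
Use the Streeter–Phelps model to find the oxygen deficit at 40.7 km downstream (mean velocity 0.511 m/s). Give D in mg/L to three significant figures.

Travel time t = x/v = 40.7 km / (0.511 m/s) = 40700 m / 0.511 m/s = 79650 s = 0.9218 d.
k_1 L₀/(k_2−k_1) = 0.323×38.2/(1.29−0.323) = 12.34/0.9670 = 12.76 mg/L.
e^(−k_1 t) = e^(−0.323×0.9218) = 0.7425; e^(−k_2 t) = e^(−1.29×0.9218) = 0.3045.
D = 12.76 × (0.7425 − 0.3045) + 4.45 × 0.3045 = 5.589 + 1.355 = 6.944 mg/L.

D ≈ 6.94 mg/L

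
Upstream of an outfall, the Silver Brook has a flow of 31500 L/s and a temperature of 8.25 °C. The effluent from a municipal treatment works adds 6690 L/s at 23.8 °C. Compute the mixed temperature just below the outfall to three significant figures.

Flow-weighted mixing: C = (Q_r C_r + Q_w C_w)/(Q_r + Q_w)
= (31500×8.25 + 6690×23.8)/(31500 + 6690) = 419100/38190 = 10.97 °C.

11.0 °C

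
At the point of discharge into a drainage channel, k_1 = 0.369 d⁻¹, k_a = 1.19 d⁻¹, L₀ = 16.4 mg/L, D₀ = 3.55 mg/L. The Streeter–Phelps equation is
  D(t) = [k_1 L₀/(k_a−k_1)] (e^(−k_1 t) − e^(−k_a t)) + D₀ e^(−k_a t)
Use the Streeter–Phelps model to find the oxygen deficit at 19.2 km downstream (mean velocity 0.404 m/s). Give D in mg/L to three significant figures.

Travel time t = x/v = 19.2 km / (0.404 m/s) = 19200 m / 0.404 m/s = 47520 s = 0.5501 d.
k_1 L₀/(k_a−k_1) = 0.369×16.4/(1.19−0.369) = 6.052/0.8210 = 7.371 mg/L.
e^(−k_1 t) = e^(−0.369×0.5501) = 0.8163; e^(−k_a t) = e^(−1.19×0.5501) = 0.5197.
D = 7.371 × (0.8163 − 0.5197) + 3.55 × 0.5197 = 2.186 + 1.845 = 4.031 mg/L.

D ≈ 4.03 mg/L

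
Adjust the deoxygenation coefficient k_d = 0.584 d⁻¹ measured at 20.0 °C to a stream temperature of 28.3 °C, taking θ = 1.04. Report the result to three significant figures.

k_d ≈ 0.809 d⁻¹

k_d(T₂) = k_d(T₁) · θ^(T₂−T₁) = 0.584 × 1.04^(28.3−20.0)
= 0.584 × 1.04^8.30 = 0.584 × 1.385 = 0.8087 d⁻¹.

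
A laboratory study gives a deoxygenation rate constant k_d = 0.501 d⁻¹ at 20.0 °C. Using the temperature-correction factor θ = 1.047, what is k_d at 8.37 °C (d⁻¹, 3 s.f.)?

k_d(T₂) = k_d(T₁) · θ^(T₂−T₁) = 0.501 × 1.047^(8.37−20.0)
= 0.501 × 1.047^-11.6 = 0.501 × 0.5862 = 0.2937 d⁻¹.

k_d ≈ 0.294 d⁻¹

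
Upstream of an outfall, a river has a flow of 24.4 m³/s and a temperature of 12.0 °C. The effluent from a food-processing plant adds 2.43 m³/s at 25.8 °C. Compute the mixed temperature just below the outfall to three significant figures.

Flow-weighted mixing: C = (Q_r C_r + Q_w C_w)/(Q_r + Q_w)
= (24.4×12.0 + 2.43×25.8)/(24.4 + 2.43) = 355.5/26.83 = 13.25 °C.

13.2 °C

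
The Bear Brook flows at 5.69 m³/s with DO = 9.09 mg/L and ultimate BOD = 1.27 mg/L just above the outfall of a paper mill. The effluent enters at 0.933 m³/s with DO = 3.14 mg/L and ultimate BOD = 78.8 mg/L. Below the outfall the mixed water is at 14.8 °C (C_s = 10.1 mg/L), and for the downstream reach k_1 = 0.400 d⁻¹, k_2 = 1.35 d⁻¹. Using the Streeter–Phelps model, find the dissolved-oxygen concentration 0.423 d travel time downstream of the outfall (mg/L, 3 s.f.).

Mixed DO = (5.69×9.09 + 0.933×3.14)/(5.69+0.933) = 54.65/6.623 = 8.252 mg/L.
Mixed L₀ = (5.69×1.27 + 0.933×78.8)/(6.623) = 80.75/6.623 = 12.19 mg/L.
Initial deficit D₀ = C_s − DO₀ = 10.1 − 8.252 = 1.848 mg/L.
D(0.423) = [0.400×12.19/(1.35−0.400)](e^(−0.400×0.423) − e^(−1.35×0.423)) + 1.848 e^(−1.35×0.423)
= 5.133 × (0.8443 − 0.5649) + 1.848 × 0.5649 = 2.478 mg/L.
DO = 10.1 − 2.478 = 7.622 mg/L.

DO ≈ 7.62 mg/L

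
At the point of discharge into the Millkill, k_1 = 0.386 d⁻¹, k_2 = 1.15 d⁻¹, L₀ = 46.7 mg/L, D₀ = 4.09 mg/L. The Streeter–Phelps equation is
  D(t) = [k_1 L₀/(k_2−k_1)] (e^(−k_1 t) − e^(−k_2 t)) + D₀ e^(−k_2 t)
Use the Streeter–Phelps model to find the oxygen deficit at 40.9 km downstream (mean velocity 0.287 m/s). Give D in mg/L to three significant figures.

Travel time t = x/v = 40.9 km / (0.287 m/s) = 40900 m / 0.287 m/s = 142500 s = 1.649 d.
k_1 L₀/(k_2−k_1) = 0.386×46.7/(1.15−0.386) = 18.03/0.7640 = 23.59 mg/L.
e^(−k_1 t) = e^(−0.386×1.649) = 0.5291; e^(−k_2 t) = e^(−1.15×1.649) = 0.1500.
D = 23.59 × (0.5291 − 0.1500) + 4.09 × 0.1500 = 8.942 + 0.6137 = 9.556 mg/L.

D ≈ 9.56 mg/L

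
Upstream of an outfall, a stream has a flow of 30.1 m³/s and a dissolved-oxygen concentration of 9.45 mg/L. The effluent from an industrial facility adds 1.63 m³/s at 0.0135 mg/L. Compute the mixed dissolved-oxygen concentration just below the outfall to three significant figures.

Flow-weighted mixing: C = (Q_r C_r + Q_w C_w)/(Q_r + Q_w)
= (30.1×9.45 + 1.63×0.0135)/(30.1 + 1.63) = 284.5/31.73 = 8.965 mg/L.

8.97 mg/L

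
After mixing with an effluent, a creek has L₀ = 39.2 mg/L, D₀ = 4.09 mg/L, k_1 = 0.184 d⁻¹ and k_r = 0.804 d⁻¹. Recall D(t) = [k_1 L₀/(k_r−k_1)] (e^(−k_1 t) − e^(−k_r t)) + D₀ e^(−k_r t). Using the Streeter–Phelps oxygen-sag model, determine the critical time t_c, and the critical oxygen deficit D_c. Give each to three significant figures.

t_c = [1/(k_r−k_1)] ln[(k_r/k_1)(1 − D₀(k_r−k_1)/(k_1 L₀))]
= [1/(0.804−0.184)] ln[(0.804/0.184)(1 − 4.09×0.6200/(0.184×39.2))]
= (1/0.6200) ln[4.370 × 0.6484] = 1.613 × ln(2.833) = 1.613 × 1.041 = 1.680 d.
L(t_c) = L₀ e^(−k_1 t_c) = 39.2 × 0.7341 = 28.78 mg/L, and at the critical point k_r D_c = k_1 L, so D_c = (0.184/0.804) × 28.78 = 6.586 mg/L.

t_c ≈ 1.68 d; D_c ≈ 6.59 mg/L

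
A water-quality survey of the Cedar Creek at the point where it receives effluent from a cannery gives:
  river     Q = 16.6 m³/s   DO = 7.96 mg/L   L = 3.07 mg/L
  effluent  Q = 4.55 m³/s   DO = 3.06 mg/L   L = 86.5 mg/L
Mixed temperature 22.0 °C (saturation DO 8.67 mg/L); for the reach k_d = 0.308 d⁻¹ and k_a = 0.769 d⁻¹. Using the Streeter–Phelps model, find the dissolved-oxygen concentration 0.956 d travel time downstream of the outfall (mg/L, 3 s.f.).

DO ≈ 4.10 mg/L

Mixed DO = (16.6×7.96 + 4.55×3.06)/(16.6+4.55) = 146.1/21.15 = 6.906 mg/L.
Mixed L₀ = (16.6×3.07 + 4.55×86.5)/(21.15) = 444.5/21.15 = 21.02 mg/L.
Initial deficit D₀ = C_s − DO₀ = 8.67 − 6.906 = 1.764 mg/L.
D(0.956) = [0.308×21.02/(0.769−0.308)](e^(−0.308×0.956) − e^(−0.769×0.956)) + 1.764 e^(−0.769×0.956)
= 14.04 × (0.7449 − 0.4794) + 1.764 × 0.4794 = 4.574 mg/L.
DO = 8.67 − 4.574 = 4.096 mg/L.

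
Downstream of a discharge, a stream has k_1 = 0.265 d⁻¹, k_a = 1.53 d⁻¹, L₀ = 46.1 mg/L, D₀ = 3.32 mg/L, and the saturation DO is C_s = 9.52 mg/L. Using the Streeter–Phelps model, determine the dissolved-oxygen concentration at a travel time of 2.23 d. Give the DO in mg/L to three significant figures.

k_1 L₀/(k_a−k_1) = 0.265×46.1/(1.53−0.265) = 12.22/1.265 = 9.657 mg/L.
e^(−k_1 t) = e^(−0.265×2.230) = 0.5538; e^(−k_a t) = e^(−1.53×2.230) = 0.03298.
D = 9.657 × (0.5538 − 0.03298) + 3.32 × 0.03298 = 5.030 + 0.1095 = 5.139 mg/L.
DO = C_s − D = 9.52 − 5.139 = 4.381 mg/L.

DO ≈ 4.38 mg/L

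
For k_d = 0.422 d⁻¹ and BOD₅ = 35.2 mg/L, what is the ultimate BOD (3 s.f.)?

BOD₅ = L₀(1 − e^(−5k_d)) ⇒ L₀ = BOD₅ / (1 − e^(−5×0.422))
= 35.2 / (1 − 0.1212) = 35.2 / 0.8788 = 40.06 mg/L.

L₀ ≈ 40.1 mg/L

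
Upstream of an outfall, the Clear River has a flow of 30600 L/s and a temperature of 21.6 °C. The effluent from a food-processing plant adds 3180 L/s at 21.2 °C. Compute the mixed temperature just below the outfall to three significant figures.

21.6 °C

Flow-weighted mixing: C = (Q_r C_r + Q_w C_w)/(Q_r + Q_w)
= (30600×21.6 + 3180×21.2)/(30600 + 3180) = 728400/33780 = 21.56 °C.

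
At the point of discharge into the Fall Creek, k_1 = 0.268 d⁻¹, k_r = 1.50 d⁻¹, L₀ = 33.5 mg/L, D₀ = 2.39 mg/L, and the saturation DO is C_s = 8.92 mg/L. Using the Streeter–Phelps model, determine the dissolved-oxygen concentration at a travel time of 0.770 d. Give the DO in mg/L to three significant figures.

k_1 L₀/(k_r−k_1) = 0.268×33.5/(1.50−0.268) = 8.978/1.232 = 7.287 mg/L.
e^(−k_1 t) = e^(−0.268×0.7700) = 0.8135; e^(−k_r t) = e^(−1.50×0.7700) = 0.3151.
D = 7.287 × (0.8135 − 0.3151) + 2.39 × 0.3151 = 3.633 + 0.7530 = 4.386 mg/L.
DO = C_s − D = 8.92 − 4.386 = 4.534 mg/L.

DO ≈ 4.53 mg/L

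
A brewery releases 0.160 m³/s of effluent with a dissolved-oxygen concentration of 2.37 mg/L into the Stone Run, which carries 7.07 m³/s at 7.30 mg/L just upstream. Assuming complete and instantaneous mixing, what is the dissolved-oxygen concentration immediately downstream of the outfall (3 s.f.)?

Flow-weighted mixing: C = (Q_r C_r + Q_w C_w)/(Q_r + Q_w)
= (7.07×7.30 + 0.160×2.37)/(7.07 + 0.160) = 51.99/7.230 = 7.191 mg/L.

7.19 mg/L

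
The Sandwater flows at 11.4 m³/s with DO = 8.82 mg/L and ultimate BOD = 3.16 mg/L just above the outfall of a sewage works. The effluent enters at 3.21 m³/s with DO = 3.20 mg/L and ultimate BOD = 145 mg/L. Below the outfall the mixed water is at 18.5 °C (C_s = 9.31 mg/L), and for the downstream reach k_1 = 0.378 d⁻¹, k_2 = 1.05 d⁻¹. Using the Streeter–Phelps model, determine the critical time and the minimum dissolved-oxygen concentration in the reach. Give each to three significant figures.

Mixed DO = (11.4×8.82 + 3.21×3.20)/(11.4+3.21) = 110.8/14.61 = 7.585 mg/L.
Mixed L₀ = (11.4×3.16 + 3.21×145)/(14.61) = 501.5/14.61 = 34.32 mg/L.
Initial deficit D₀ = C_s − DO₀ = 9.31 − 7.585 = 1.725 mg/L.
t_c = (1/0.6720) ln[(1.05/0.378)(1 − 1.725×0.6720/(0.378×34.32))] = 1.488 × ln(2.530) = 1.381 d.
D_c = (0.378/1.05) × 34.32 × e^(−0.378×1.381) = 0.3600 × 34.32 × 0.5933 = 7.331 mg/L.
Minimum DO = 9.31 − 7.331 = 1.979 mg/L.

t_c ≈ 1.38 d; minimum DO ≈ 1.98 mg/L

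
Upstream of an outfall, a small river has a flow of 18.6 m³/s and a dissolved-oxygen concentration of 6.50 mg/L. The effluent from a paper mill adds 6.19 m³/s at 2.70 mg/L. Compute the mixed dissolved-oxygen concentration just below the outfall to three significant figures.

Flow-weighted mixing: C = (Q_r C_r + Q_w C_w)/(Q_r + Q_w)
= (18.6×6.50 + 6.19×2.70)/(18.6 + 6.19) = 137.6/24.79 = 5.551 mg/L.

5.55 mg/L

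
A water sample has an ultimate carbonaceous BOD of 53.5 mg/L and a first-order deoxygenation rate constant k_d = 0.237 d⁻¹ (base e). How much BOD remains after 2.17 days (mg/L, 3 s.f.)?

L ≈ 32.0 mg/L

L_t = L₀ e^(−k_d t) = 53.5 × e^(−0.237×2.17) = 53.5 × 0.5979 = 31.99 mg/L.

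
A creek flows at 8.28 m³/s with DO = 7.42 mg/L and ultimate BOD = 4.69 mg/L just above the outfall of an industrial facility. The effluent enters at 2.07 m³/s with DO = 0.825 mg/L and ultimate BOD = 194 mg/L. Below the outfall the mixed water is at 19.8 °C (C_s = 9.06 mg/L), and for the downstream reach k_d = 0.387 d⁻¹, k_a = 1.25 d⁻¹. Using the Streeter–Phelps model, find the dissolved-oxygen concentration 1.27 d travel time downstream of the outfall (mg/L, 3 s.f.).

Mixed DO = (8.28×7.42 + 2.07×0.825)/(8.28+2.07) = 63.15/10.35 = 6.101 mg/L.
Mixed L₀ = (8.28×4.69 + 2.07×194)/(10.35) = 440.4/10.35 = 42.55 mg/L.
Initial deficit D₀ = C_s − DO₀ = 9.06 − 6.101 = 2.959 mg/L.
D(1.27) = [0.387×42.55/(1.25−0.387)](e^(−0.387×1.27) − e^(−1.25×1.27)) + 2.959 e^(−1.25×1.27)
= 19.08 × (0.6117 − 0.2044) + 2.959 × 0.2044 = 8.377 mg/L.
DO = 9.06 − 8.377 = 0.6835 mg/L.

DO ≈ 0.683 mg/L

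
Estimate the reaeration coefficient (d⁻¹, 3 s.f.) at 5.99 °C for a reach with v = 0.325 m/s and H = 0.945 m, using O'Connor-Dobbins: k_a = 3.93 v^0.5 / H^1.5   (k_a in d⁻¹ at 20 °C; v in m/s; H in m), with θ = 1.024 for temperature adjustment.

k_a(20) = 3.93 × 0.325^0.5 / 0.945^1.5 = 3.93 × 0.5701 / 0.9186 = 2.439 d⁻¹.
k_a(5.99) = 2.439 × 1.024^(5.99−20) = 2.439 × 0.7173 = 1.749 d⁻¹.

k_a ≈ 1.75 d⁻¹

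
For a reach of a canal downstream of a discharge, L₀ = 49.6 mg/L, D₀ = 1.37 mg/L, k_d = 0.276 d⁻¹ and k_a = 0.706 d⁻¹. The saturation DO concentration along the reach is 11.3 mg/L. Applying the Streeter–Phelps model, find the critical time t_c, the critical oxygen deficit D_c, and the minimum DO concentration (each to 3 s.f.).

t_c ≈ 2.08 d; D_c ≈ 10.9 mg/L; min DO ≈ 0.385 mg/L

t_c = [1/(k_a−k_d)] ln[(k_a/k_d)(1 − D₀(k_a−k_d)/(k_d L₀))]
= [1/(0.706−0.276)] ln[(0.706/0.276)(1 − 1.37×0.4300/(0.276×49.6))]
= (1/0.4300) ln[2.558 × 0.9570] = 2.326 × ln(2.448) = 2.326 × 0.8952 = 2.082 d.
L(t_c) = L₀ e^(−k_d t_c) = 49.6 × 0.5629 = 27.92 mg/L, and at the critical point k_a D_c = k_d L, so D_c = (0.276/0.706) × 27.92 = 10.92 mg/L.
Minimum DO = C_s − D_c = 11.3 − 10.92 = 0.3847 mg/L.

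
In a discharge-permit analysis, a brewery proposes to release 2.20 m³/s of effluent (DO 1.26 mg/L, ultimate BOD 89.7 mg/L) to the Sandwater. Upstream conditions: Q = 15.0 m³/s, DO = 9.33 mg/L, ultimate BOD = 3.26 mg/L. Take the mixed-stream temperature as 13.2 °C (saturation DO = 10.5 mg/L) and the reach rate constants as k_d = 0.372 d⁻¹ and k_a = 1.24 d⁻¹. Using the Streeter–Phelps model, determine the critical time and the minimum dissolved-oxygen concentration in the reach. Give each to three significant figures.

Mixed DO = (15.0×9.33 + 2.20×1.26)/(15.0+2.20) = 142.7/17.20 = 8.298 mg/L.
Mixed L₀ = (15.0×3.26 + 2.20×89.7)/(17.20) = 246.2/17.20 = 14.32 mg/L.
Initial deficit D₀ = C_s − DO₀ = 10.5 − 8.298 = 2.202 mg/L.
t_c = (1/0.8680) ln[(1.24/0.372)(1 − 2.202×0.8680/(0.372×14.32))] = 1.152 × ln(2.137) = 0.8748 d.
D_c = (0.372/1.24) × 14.32 × e^(−0.372×0.8748) = 0.3000 × 14.32 × 0.7222 = 3.102 mg/L.
Minimum DO = 10.5 − 3.102 = 7.398 mg/L.

t_c ≈ 0.875 d; minimum DO ≈ 7.40 mg/L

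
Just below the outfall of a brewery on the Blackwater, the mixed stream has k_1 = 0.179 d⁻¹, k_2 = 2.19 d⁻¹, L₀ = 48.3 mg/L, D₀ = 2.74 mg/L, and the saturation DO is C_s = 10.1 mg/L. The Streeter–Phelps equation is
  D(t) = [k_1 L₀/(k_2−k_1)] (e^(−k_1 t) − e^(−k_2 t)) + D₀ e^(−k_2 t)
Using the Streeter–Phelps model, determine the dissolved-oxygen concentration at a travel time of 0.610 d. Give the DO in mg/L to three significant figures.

k_1 L₀/(k_2−k_1) = 0.179×48.3/(2.19−0.179) = 8.646/2.011 = 4.299 mg/L.
e^(−k_1 t) = e^(−0.179×0.6100) = 0.8966; e^(−k_2 t) = e^(−2.19×0.6100) = 0.2629.
D = 4.299 × (0.8966 − 0.2629) + 2.74 × 0.2629 = 2.724 + 0.7204 = 3.445 mg/L.
DO = C_s − D = 10.1 − 3.445 = 6.655 mg/L.

DO ≈ 6.66 mg/L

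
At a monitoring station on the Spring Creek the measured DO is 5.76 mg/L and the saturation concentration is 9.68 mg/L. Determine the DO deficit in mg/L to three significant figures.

D ≈ 3.92 mg/L

D = C_s − C = 9.68 − 5.76 = 3.92 mg/L.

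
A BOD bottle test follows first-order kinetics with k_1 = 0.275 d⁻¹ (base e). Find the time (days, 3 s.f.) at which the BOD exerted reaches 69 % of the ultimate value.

t ≈ 4.26 d

y/L₀ = 1 − e^(−k_1 t) = 0.69 ⇒ e^(−k_1 t) = 0.310
t = −ln(0.310) / 0.275 = 1.171 / 0.275 = 4.259 d.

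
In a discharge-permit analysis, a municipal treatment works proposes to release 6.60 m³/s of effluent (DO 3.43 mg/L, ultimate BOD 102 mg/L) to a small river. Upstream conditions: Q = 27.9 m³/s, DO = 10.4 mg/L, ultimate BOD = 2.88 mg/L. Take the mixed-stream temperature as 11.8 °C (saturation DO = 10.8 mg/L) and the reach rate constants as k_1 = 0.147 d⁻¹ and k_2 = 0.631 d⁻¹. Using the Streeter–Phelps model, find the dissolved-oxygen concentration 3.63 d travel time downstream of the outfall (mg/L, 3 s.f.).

Mixed DO = (27.9×10.4 + 6.60×3.43)/(27.9+6.60) = 312.8/34.50 = 9.067 mg/L.
Mixed L₀ = (27.9×2.88 + 6.60×102)/(34.50) = 753.6/34.50 = 21.84 mg/L.
Initial deficit D₀ = C_s − DO₀ = 10.8 − 9.067 = 1.733 mg/L.
D(3.63) = [0.147×21.84/(0.631−0.147)](e^(−0.147×3.63) − e^(−0.631×3.63)) + 1.733 e^(−0.631×3.63)
= 6.634 × (0.5865 − 0.1012) + 1.733 × 0.1012 = 3.395 mg/L.
DO = 10.8 − 3.395 = 7.405 mg/L.

DO ≈ 7.41 mg/L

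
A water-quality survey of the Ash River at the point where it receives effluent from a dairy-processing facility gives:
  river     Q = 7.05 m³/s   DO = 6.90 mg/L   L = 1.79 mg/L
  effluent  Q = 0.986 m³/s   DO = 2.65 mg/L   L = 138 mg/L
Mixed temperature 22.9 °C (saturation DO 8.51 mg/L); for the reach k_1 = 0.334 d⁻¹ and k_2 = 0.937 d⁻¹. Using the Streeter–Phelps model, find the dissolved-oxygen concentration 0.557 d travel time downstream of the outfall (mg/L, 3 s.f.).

Mixed DO = (7.05×6.90 + 0.986×2.65)/(7.05+0.986) = 51.26/8.036 = 6.379 mg/L.
Mixed L₀ = (7.05×1.79 + 0.986×138)/(8.036) = 148.7/8.036 = 18.50 mg/L.
Initial deficit D₀ = C_s − DO₀ = 8.51 − 6.379 = 2.131 mg/L.
D(0.557) = [0.334×18.50/(0.937−0.334)](e^(−0.334×0.557) − e^(−0.937×0.557)) + 2.131 e^(−0.937×0.557)
= 10.25 × (0.8302 − 0.5934) + 2.131 × 0.5934 = 3.692 mg/L.
DO = 8.51 − 3.692 = 4.818 mg/L.

DO ≈ 4.82 mg/L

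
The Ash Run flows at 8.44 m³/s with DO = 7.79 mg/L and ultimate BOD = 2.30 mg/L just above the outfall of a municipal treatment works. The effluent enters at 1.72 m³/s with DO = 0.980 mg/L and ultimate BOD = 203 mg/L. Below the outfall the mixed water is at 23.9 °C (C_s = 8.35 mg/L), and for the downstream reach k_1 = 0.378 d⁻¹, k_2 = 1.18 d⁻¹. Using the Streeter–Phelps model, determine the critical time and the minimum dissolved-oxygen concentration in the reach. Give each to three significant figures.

t_c ≈ 1.29 d; minimum DO ≈ 1.21 mg/L

Mixed DO = (8.44×7.79 + 1.72×0.980)/(8.44+1.72) = 67.43/10.16 = 6.637 mg/L.
Mixed L₀ = (8.44×2.30 + 1.72×203)/(10.16) = 368.6/10.16 = 36.28 mg/L.
Initial deficit D₀ = C_s − DO₀ = 8.35 − 6.637 = 1.713 mg/L.
t_c = (1/0.8020) ln[(1.18/0.378)(1 − 1.713×0.8020/(0.378×36.28))] = 1.247 × ln(2.809) = 1.288 d.
D_c = (0.378/1.18) × 36.28 × e^(−0.378×1.288) = 0.3203 × 36.28 × 0.6146 = 7.142 mg/L.
Minimum DO = 8.35 − 7.142 = 1.208 mg/L.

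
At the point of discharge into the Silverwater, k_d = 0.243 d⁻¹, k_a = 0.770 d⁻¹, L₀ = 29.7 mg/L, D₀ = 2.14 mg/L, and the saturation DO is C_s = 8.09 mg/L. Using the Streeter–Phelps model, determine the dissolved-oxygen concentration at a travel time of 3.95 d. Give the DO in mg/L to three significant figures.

DO ≈ 3.40 mg/L

k_d L₀/(k_a−k_d) = 0.243×29.7/(0.770−0.243) = 7.217/0.5270 = 13.69 mg/L.
e^(−k_d t) = e^(−0.243×3.950) = 0.3830; e^(−k_a t) = e^(−0.770×3.950) = 0.04776.
D = 13.69 × (0.3830 − 0.04776) + 2.14 × 0.04776 = 4.590 + 0.1022 = 4.692 mg/L.
DO = C_s − D = 8.09 − 4.692 = 3.398 mg/L.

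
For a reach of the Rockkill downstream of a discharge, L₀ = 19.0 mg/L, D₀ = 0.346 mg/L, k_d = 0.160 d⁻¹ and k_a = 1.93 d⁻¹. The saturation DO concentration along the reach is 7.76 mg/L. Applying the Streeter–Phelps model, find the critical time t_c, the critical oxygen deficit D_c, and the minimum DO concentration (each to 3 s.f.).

t_c = [1/(k_a−k_d)] ln[(k_a/k_d)(1 − D₀(k_a−k_d)/(k_d L₀))]
= [1/(1.93−0.160)] ln[(1.93/0.160)(1 − 0.346×1.770/(0.160×19.0))]
= (1/1.770) ln[12.06 × 0.7985] = 0.5650 × ln(9.632) = 0.5650 × 2.265 = 1.280 d.
D_c = (k_d/k_a) L₀ e^(−k_d t_c) = (0.160/1.93) × 19.0 × e^(−0.160×1.280) = 0.08290 × 19.0 × 0.8148 = 1.283 mg/L.
Minimum DO = C_s − D_c = 7.76 − 1.283 = 6.477 mg/L.

t_c ≈ 1.28 d; D_c ≈ 1.28 mg/L; min DO ≈ 6.48 mg/L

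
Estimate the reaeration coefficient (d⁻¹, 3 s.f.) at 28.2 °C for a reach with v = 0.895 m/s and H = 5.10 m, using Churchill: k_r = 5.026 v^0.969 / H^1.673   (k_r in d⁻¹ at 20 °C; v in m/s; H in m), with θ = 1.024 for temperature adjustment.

k_r(20) = 5.026 × 0.895^0.969 / 5.10^1.673 = 5.026 × 0.8981 / 15.27 = 0.2956 d⁻¹.
k_r(28.2) = 0.2956 × 1.024^(28.2−20) = 0.2956 × 1.215 = 0.3591 d⁻¹.

k_r ≈ 0.359 d⁻¹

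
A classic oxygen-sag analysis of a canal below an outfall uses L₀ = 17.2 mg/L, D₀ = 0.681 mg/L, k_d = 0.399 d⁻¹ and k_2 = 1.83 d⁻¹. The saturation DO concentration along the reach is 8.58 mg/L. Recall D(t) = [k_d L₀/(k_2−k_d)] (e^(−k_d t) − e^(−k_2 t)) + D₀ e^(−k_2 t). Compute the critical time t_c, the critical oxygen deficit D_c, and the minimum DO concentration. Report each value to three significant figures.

With k_2/k_d = 4.586 and 1 − D₀(k_2−k_d)/(k_d L₀) = 0.8580,
t_c = ln(4.586 × 0.8580) / (1.83 − 0.399) = ln(3.935) / 1.431 = 1.370/1.431 = 0.9573 d.
D_c = (k_d/k_2) L₀ e^(−k_d t_c) = (0.399/1.83) × 17.2 × e^(−0.399×0.9573) = 0.2180 × 17.2 × 0.6825 = 2.560 mg/L.
Minimum DO = C_s − D_c = 8.58 − 2.560 = 6.020 mg/L.

t_c ≈ 0.957 d; D_c ≈ 2.56 mg/L; min DO ≈ 6.02 mg/L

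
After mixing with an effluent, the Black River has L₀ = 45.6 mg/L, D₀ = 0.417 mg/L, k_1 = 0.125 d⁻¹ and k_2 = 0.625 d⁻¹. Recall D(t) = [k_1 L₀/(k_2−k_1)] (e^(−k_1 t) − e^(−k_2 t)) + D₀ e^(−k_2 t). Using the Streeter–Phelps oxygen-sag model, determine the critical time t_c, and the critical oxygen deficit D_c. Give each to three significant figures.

At the critical point dD/dt = 0, so k_1 L₀ e^(−k_1 t) = k_2 D. Substituting D(t) from the Streeter–Phelps equation and solving for t gives
t_c = ln[(k_2/k_1)(1 − D₀(k_2−k_1)/(k_1 L₀))] / (k_2−k_1).
Here k_2−k_1 = 0.5000 d⁻¹ and 1 − D₀(k_2−k_1)/(k_1 L₀) = 1 − 0.417×0.5000/(0.125×45.6) = 0.9634, so
t_c = ln(5.000 × 0.9634) / 0.5000 = 1.572 / 0.5000 = 3.144 d.
L(t_c) = L₀ e^(−k_1 t_c) = 45.6 × 0.6750 = 30.78 mg/L, and at the critical point k_2 D_c = k_1 L, so D_c = (0.125/0.625) × 30.78 = 6.156 mg/L.

t_c ≈ 3.14 d; D_c ≈ 6.16 mg/L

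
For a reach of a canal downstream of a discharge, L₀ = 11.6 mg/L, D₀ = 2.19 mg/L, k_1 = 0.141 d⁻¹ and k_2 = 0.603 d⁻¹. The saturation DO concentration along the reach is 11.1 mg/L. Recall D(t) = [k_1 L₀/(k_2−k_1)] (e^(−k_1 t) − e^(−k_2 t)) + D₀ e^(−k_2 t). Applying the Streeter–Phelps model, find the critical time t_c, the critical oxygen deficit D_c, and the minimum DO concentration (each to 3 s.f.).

t_c = [1/(k_2−k_1)] ln[(k_2/k_1)(1 − D₀(k_2−k_1)/(k_1 L₀))]
= [1/(0.603−0.141)] ln[(0.603/0.141)(1 − 2.19×0.4620/(0.141×11.6))]
= (1/0.4620) ln[4.277 × 0.3814] = 2.165 × ln(1.631) = 2.165 × 0.4893 = 1.059 d.
L(t_c) = L₀ e^(−k_1 t_c) = 11.6 × 0.8613 = 9.991 mg/L, and at the critical point k_2 D_c = k_1 L, so D_c = (0.141/0.603) × 9.991 = 2.336 mg/L.
Minimum DO = C_s − D_c = 11.1 − 2.336 = 8.764 mg/L.

t_c ≈ 1.06 d; D_c ≈ 2.34 mg/L; min DO ≈ 8.76 mg/L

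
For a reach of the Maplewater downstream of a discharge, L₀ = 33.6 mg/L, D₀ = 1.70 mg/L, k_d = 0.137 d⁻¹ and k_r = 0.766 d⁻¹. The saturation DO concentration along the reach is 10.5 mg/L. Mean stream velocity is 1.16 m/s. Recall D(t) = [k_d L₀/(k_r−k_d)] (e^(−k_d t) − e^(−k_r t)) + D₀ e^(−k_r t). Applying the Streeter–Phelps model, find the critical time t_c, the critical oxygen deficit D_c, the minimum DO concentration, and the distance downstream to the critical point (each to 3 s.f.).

t_c = [1/(k_r−k_d)] ln[(k_r/k_d)(1 − D₀(k_r−k_d)/(k_d L₀))]
= [1/(0.766−0.137)] ln[(0.766/0.137)(1 − 1.70×0.6290/(0.137×33.6))]
= (1/0.6290) ln[5.591 × 0.7677] = 1.590 × ln(4.292) = 1.590 × 1.457 = 2.316 d.
D_c = (k_d/k_r) L₀ e^(−k_d t_c) = (0.137/0.766) × 33.6 × e^(−0.137×2.316) = 0.1789 × 33.6 × 0.7281 = 4.375 mg/L.
Minimum DO = C_s − D_c = 10.5 − 4.375 = 6.125 mg/L.
x_c = v t_c = 1.16 m/s × 2.316 d × 86400 s/d = 232100 m ≈ 232 km.

t_c ≈ 2.32 d; D_c ≈ 4.38 mg/L; min DO ≈ 6.12 mg/L; x_c ≈ 232 km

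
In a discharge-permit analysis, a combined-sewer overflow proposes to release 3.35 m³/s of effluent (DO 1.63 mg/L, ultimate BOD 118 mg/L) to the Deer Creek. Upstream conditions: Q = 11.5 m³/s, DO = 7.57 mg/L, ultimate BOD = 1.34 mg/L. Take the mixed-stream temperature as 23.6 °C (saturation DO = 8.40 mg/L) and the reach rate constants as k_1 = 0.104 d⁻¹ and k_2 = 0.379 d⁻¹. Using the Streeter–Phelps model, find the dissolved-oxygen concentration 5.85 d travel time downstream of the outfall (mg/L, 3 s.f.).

Mixed DO = (11.5×7.57 + 3.35×1.63)/(11.5+3.35) = 92.52/14.85 = 6.230 mg/L.
Mixed L₀ = (11.5×1.34 + 3.35×118)/(14.85) = 410.7/14.85 = 27.66 mg/L.
Initial deficit D₀ = C_s − DO₀ = 8.40 − 6.230 = 2.170 mg/L.
D(5.85) = [0.104×27.66/(0.379−0.104)](e^(−0.104×5.85) − e^(−0.379×5.85)) + 2.170 e^(−0.379×5.85)
= 10.46 × (0.5442 − 0.1089) + 2.170 × 0.1089 = 4.789 mg/L.
DO = 8.40 − 4.789 = 3.611 mg/L.

DO ≈ 3.61 mg/L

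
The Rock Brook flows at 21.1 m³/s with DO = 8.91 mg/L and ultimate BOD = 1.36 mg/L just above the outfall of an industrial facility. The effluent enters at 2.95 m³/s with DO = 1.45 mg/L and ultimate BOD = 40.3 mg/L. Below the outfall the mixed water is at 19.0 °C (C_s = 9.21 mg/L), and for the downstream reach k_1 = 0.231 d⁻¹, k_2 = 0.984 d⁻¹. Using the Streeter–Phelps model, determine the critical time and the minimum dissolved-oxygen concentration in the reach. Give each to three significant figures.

t_c ≈ 0.548 d; minimum DO ≈ 7.94 mg/L

Mixed DO = (21.1×8.91 + 2.95×1.45)/(21.1+2.95) = 192.3/24.05 = 7.995 mg/L.
Mixed L₀ = (21.1×1.36 + 2.95×40.3)/(24.05) = 147.6/24.05 = 6.136 mg/L.
Initial deficit D₀ = C_s − DO₀ = 9.21 − 7.995 = 1.215 mg/L.
t_c = (1/0.7530) ln[(0.984/0.231)(1 − 1.215×0.7530/(0.231×6.136))] = 1.328 × ln(1.510) = 0.5475 d.
D_c = (0.231/0.984) × 6.136 × e^(−0.231×0.5475) = 0.2348 × 6.136 × 0.8812 = 1.269 mg/L.
Minimum DO = 9.21 − 1.269 = 7.941 mg/L.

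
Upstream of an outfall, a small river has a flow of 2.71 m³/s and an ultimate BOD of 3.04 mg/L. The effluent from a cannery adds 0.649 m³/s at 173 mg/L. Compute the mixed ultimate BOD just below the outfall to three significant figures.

35.9 mg/L

Flow-weighted mixing: C = (Q_r C_r + Q_w C_w)/(Q_r + Q_w)
= (2.71×3.04 + 0.649×173)/(2.71 + 0.649) = 120.5/3.359 = 35.88 mg/L.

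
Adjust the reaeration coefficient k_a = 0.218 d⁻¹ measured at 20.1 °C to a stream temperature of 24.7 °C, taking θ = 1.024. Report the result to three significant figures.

k_a ≈ 0.243 d⁻¹

k_a(T₂) = k_a(T₁) · θ^(T₂−T₁) = 0.218 × 1.024^(24.7−20.1)
= 0.218 × 1.024^4.60 = 0.218 × 1.115 = 0.2431 d⁻¹.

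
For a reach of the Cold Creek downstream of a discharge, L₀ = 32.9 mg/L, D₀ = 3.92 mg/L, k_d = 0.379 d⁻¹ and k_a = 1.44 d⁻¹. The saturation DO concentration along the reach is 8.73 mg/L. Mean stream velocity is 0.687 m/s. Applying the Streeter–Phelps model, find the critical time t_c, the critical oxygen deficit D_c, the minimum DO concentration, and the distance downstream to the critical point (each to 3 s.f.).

At the critical point dD/dt = 0, so k_d L₀ e^(−k_d t) = k_a D. Substituting D(t) from the Streeter–Phelps equation and solving for t gives
t_c = ln[(k_a/k_d)(1 − D₀(k_a−k_d)/(k_d L₀))] / (k_a−k_d).
Here k_a−k_d = 1.061 d⁻¹ and 1 − D₀(k_a−k_d)/(k_d L₀) = 1 − 3.92×1.061/(0.379×32.9) = 0.6664, so
t_c = ln(3.799 × 0.6664) / 1.061 = 0.9291 / 1.061 = 0.8757 d.
L(t_c) = L₀ e^(−k_d t_c) = 32.9 × 0.7176 = 23.61 mg/L, and at the critical point k_a D_c = k_d L, so D_c = (0.379/1.44) × 23.61 = 6.214 mg/L.
Minimum DO = C_s − D_c = 8.73 − 6.214 = 2.516 mg/L.
x_c = v t_c = 0.687 m/s × 0.8757 d × 86400 s/d = 51980 m ≈ 52.0 km.

t_c ≈ 0.876 d; D_c ≈ 6.21 mg/L; min DO ≈ 2.52 mg/L; x_c ≈ 52.0 km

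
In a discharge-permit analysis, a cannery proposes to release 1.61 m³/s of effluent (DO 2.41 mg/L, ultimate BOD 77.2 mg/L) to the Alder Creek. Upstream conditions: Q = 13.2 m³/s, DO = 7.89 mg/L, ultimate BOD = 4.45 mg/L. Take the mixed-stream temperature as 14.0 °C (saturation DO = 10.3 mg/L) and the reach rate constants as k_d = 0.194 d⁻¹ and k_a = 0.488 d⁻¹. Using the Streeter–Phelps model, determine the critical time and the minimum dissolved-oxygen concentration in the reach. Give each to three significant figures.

Mixed DO = (13.2×7.89 + 1.61×2.41)/(13.2+1.61) = 108.0/14.81 = 7.294 mg/L.
Mixed L₀ = (13.2×4.45 + 1.61×77.2)/(14.81) = 183.0/14.81 = 12.36 mg/L.
Initial deficit D₀ = C_s − DO₀ = 10.3 − 7.294 = 3.006 mg/L.
t_c = (1/0.2940) ln[(0.488/0.194)(1 − 3.006×0.2940/(0.194×12.36))] = 3.401 × ln(1.588) = 1.574 d.
D_c = (0.194/0.488) × 12.36 × e^(−0.194×1.574) = 0.3975 × 12.36 × 0.7369 = 3.620 mg/L.
Minimum DO = 10.3 − 3.620 = 6.680 mg/L.

t_c ≈ 1.57 d; minimum DO ≈ 6.68 mg/L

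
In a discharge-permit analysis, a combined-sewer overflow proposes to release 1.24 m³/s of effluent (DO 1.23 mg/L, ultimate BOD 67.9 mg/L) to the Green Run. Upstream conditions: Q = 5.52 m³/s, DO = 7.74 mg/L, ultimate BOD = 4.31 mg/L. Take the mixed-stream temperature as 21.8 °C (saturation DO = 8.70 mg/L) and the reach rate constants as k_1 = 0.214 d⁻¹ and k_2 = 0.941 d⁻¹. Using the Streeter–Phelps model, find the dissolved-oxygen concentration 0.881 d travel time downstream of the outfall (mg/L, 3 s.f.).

DO ≈ 5.92 mg/L

Mixed DO = (5.52×7.74 + 1.24×1.23)/(5.52+1.24) = 44.25/6.760 = 6.546 mg/L.
Mixed L₀ = (5.52×4.31 + 1.24×67.9)/(6.760) = 108.0/6.760 = 15.97 mg/L.
Initial deficit D₀ = C_s − DO₀ = 8.70 − 6.546 = 2.154 mg/L.
D(0.881) = [0.214×15.97/(0.941−0.214)](e^(−0.214×0.881) − e^(−0.941×0.881)) + 2.154 e^(−0.941×0.881)
= 4.702 × (0.8282 − 0.4365) + 2.154 × 0.4365 = 2.782 mg/L.
DO = 8.70 − 2.782 = 5.918 mg/L.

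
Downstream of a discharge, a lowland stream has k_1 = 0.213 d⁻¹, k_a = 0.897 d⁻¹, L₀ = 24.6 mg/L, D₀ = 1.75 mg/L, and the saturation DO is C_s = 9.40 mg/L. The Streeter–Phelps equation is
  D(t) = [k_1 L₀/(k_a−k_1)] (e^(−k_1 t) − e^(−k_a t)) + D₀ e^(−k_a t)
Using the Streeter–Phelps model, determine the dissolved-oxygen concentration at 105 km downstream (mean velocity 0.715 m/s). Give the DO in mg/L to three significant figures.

DO ≈ 5.35 mg/L

Travel time t = x/v = 105 km / (0.715 m/s) = 105000 m / 0.715 m/s = 146900 s = 1.700 d.
k_1 L₀/(k_a−k_1) = 0.213×24.6/(0.897−0.213) = 5.240/0.6840 = 7.661 mg/L.
e^(−k_1 t) = e^(−0.213×1.700) = 0.6963; e^(−k_a t) = e^(−0.897×1.700) = 0.2177.
D = 7.661 × (0.6963 − 0.2177) + 1.75 × 0.2177 = 3.666 + 0.3810 = 4.047 mg/L.
DO = C_s − D = 9.40 − 4.047 = 5.353 mg/L.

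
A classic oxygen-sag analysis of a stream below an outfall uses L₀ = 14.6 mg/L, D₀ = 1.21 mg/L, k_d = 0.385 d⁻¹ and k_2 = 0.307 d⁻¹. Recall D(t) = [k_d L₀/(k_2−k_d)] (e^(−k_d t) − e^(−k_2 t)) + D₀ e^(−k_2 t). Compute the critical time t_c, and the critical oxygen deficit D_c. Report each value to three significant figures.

t_c ≈ 2.69 d; D_c ≈ 6.50 mg/L

With k_2/k_d = 0.7974 and 1 − D₀(k_2−k_d)/(k_d L₀) = 1.017,
t_c = ln(0.7974 × 1.017) / (0.307 − 0.385) = ln(0.8108) / -0.07800 = -0.2097/-0.07800 = 2.689 d.
L(t_c) = L₀ e^(−k_d t_c) = 14.6 × 0.3551 = 5.185 mg/L, and at the critical point k_2 D_c = k_d L, so D_c = (0.385/0.307) × 5.185 = 6.502 mg/L.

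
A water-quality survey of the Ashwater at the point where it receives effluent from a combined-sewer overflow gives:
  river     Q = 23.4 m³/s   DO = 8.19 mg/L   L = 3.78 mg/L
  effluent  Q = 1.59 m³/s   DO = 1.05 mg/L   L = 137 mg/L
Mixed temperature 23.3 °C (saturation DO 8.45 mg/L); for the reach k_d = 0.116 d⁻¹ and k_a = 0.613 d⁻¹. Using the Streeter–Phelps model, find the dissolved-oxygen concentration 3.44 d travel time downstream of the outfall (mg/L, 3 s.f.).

Mixed DO = (23.4×8.19 + 1.59×1.05)/(23.4+1.59) = 193.3/24.99 = 7.736 mg/L.
Mixed L₀ = (23.4×3.78 + 1.59×137)/(24.99) = 306.3/24.99 = 12.26 mg/L.
Initial deficit D₀ = C_s − DO₀ = 8.45 − 7.736 = 0.7143 mg/L.
D(3.44) = [0.116×12.26/(0.613−0.116)](e^(−0.116×3.44) − e^(−0.613×3.44)) + 0.7143 e^(−0.613×3.44)
= 2.861 × (0.6710 − 0.1214) + 0.7143 × 0.1214 = 1.659 mg/L.
DO = 8.45 − 1.659 = 6.791 mg/L.

DO ≈ 6.79 mg/L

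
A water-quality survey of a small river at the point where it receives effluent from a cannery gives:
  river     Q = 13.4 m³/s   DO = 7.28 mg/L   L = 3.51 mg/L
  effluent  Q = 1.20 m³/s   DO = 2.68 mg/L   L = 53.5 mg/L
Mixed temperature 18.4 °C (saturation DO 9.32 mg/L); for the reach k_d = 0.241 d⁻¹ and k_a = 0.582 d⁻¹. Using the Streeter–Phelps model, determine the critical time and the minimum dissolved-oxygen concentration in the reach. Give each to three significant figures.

Mixed DO = (13.4×7.28 + 1.20×2.68)/(13.4+1.20) = 100.8/14.60 = 6.902 mg/L.
Mixed L₀ = (13.4×3.51 + 1.20×53.5)/(14.60) = 111.2/14.60 = 7.619 mg/L.
Initial deficit D₀ = C_s − DO₀ = 9.32 − 6.902 = 2.418 mg/L.
t_c = (1/0.3410) ln[(0.582/0.241)(1 − 2.418×0.3410/(0.241×7.619))] = 2.933 × ln(1.330) = 0.8373 d.
D_c = (0.241/0.582) × 7.619 × e^(−0.241×0.8373) = 0.4141 × 7.619 × 0.8173 = 2.578 mg/L.
Minimum DO = 9.32 − 2.578 = 6.742 mg/L.

t_c ≈ 0.837 d; minimum DO ≈ 6.74 mg/L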